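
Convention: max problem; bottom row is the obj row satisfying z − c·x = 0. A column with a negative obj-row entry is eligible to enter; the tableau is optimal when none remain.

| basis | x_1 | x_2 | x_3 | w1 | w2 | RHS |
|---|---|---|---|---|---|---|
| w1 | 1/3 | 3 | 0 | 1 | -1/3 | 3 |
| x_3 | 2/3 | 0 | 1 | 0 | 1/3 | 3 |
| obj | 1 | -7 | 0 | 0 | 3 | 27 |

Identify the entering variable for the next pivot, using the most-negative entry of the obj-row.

Negative obj-row entries: x_2: -7.
The most negative is -7 in column x_2, so x_2 enters.

x_2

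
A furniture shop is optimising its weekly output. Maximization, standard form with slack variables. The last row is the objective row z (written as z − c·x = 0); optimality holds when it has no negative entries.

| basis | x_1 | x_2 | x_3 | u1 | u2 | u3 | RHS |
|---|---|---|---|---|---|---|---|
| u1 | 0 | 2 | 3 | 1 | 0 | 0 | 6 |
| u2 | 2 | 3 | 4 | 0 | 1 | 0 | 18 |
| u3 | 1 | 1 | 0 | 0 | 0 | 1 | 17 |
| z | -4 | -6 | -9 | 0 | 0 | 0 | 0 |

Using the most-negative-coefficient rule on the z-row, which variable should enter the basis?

Negative z-row entries: x_1: -4, x_2: -6, x_3: -9.
The most negative is -9 in column x_3, so x_3 enters.

x_3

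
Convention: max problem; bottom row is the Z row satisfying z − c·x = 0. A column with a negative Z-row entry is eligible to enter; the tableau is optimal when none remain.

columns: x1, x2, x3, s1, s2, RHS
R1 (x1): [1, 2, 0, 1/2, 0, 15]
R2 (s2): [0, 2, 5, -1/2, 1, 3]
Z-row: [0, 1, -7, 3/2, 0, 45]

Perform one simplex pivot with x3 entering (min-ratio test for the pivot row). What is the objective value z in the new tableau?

246/5

Ratio test on column x3 — row 1: entry 0 ≤ 0; row 2: 3/5 = 3/5. Minimum is 3/5 at row 2 (s2 leaves); pivot element 5.
Pivot on row 2; the Z-row RHS becomes 45 − (-7)·(3/5) = 246/5.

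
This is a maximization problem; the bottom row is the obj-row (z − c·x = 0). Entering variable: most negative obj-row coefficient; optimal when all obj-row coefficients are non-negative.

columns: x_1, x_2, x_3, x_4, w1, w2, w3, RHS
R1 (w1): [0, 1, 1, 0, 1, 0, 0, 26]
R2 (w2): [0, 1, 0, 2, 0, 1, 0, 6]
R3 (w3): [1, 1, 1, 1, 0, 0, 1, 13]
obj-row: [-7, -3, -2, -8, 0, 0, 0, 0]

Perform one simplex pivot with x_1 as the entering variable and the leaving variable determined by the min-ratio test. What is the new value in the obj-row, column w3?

7

Ratio test on column x_1 — row 1: entry 0 ≤ 0; row 2: entry 0 ≤ 0; row 3: 13/1 = 13. Minimum is 13 at row 3 (w3 leaves); pivot element 1.
Divide row 3 by 1; eliminate column x_1 from the other rows.
obj-row update in column w3: 0 − (-7)·1 = 7.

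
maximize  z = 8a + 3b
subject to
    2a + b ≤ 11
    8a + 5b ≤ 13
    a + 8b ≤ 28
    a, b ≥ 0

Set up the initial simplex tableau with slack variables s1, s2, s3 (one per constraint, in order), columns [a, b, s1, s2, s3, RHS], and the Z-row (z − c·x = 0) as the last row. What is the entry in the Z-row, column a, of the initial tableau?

-8

The Z-row carries the negated objective coefficients: the a entry is -8.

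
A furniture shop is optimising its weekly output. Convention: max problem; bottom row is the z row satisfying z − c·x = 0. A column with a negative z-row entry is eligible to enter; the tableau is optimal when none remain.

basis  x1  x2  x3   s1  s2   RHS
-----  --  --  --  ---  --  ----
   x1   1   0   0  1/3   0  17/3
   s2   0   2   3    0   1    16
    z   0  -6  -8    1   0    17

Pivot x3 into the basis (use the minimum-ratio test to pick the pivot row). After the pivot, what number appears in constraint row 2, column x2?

2/3

Ratio test on column x3 — row 1: entry 0 ≤ 0; row 2: 16/3 = 16/3. Minimum is 16/3 at row 2 (s2 leaves); pivot element 3.
Divide row 2 by 3; eliminate column x3 from the other rows.
In the new row 2, the x2 entry is the old entry divided by the pivot: 2/3 = 2/3.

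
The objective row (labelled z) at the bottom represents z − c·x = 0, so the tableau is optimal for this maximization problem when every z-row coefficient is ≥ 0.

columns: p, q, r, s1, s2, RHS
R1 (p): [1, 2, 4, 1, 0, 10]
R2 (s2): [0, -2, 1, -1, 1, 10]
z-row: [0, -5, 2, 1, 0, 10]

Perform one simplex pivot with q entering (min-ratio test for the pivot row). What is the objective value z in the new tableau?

Ratio test on column q — row 1: 10/2 = 5; row 2: entry -2 ≤ 0. Minimum is 5 at row 1 (p leaves); pivot element 2.
Pivot on row 1; the z-row RHS becomes 10 − (-5)·5 = 35.

35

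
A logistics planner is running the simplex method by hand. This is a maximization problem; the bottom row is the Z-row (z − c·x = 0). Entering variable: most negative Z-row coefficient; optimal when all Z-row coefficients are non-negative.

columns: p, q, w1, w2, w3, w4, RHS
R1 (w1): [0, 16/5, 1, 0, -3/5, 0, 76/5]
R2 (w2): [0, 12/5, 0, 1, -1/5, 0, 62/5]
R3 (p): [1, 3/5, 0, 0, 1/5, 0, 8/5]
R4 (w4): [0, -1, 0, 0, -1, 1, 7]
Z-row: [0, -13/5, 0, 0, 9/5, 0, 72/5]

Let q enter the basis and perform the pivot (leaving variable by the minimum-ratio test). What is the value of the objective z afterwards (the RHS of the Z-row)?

64/3

Ratio test on column q — row 1: (76/5)/(16/5) = 19/4; row 2: (62/5)/(12/5) = 31/6; row 3: (8/5)/(3/5) = 8/3; row 4: entry -1 ≤ 0. Minimum is 8/3 at row 3 (p leaves); pivot element 3/5.
Pivot on row 3; the Z-row RHS becomes 72/5 − (-13/5)·(8/3) = 64/3.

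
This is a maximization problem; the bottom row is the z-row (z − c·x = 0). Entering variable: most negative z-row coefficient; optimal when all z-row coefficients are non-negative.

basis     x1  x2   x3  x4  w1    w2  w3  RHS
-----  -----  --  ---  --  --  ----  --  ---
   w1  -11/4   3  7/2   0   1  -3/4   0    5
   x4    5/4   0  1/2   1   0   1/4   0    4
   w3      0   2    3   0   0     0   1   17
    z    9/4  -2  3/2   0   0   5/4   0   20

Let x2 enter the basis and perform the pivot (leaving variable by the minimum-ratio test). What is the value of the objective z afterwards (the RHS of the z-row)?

Ratio test on column x2 — row 1: 5/3 = 5/3; row 2: entry 0 ≤ 0; row 3: 17/2 = 17/2. Minimum is 5/3 at row 1 (w1 leaves); pivot element 3.
Pivot on row 1; the z-row RHS becomes 20 − (-2)·(5/3) = 70/3.

70/3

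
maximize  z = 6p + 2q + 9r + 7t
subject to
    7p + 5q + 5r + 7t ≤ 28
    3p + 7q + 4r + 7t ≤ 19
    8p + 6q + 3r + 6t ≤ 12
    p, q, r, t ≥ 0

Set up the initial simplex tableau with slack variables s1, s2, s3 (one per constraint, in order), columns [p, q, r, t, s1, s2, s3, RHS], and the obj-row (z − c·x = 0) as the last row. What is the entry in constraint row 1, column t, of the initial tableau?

Constraint 1 has coefficient 7 on t.

7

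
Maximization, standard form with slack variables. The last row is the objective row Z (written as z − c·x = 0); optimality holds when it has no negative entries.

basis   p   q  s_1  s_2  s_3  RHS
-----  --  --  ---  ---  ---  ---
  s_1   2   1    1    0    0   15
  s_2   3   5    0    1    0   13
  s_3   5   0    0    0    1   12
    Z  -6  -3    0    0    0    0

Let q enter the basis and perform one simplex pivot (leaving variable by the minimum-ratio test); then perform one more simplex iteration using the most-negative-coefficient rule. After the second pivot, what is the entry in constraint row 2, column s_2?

1/5

Ratio test on column q — row 1: 15/1 = 15; row 2: 13/5 = 13/5; row 3: entry 0 ≤ 0. Minimum is 13/5 at row 2 (s_2 leaves); pivot element 5.
Divide row 2 by 5; eliminate column q from the other rows.
Second iteration: most negative Z-row entry is -21/5 in column p, so p enters.
Ratio test on column p — row 1: (62/5)/(7/5) = 62/7; row 2: (13/5)/(3/5) = 13/3; row 3: 12/5 = 12/5. Minimum is 12/5 at row 3 (s_3 leaves); pivot element 5.
Divide row 3 by 5; eliminate column p from the other rows.
After both pivots, the entry at constraint row 2, column s_2 is 1/5.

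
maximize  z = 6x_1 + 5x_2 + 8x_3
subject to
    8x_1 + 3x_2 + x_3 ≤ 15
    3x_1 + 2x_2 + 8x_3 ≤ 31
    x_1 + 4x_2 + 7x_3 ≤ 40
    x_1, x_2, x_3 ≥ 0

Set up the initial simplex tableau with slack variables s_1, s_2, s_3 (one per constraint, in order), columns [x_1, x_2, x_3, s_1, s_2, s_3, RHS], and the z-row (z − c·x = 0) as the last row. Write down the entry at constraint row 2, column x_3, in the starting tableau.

8

Constraint 2 has coefficient 8 on x_3.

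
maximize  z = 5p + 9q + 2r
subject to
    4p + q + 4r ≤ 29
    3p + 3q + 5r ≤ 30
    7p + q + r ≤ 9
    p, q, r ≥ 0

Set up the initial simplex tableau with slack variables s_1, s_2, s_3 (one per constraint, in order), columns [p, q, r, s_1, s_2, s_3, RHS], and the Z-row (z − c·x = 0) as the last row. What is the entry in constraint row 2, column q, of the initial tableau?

Constraint 2 has coefficient 3 on q.

3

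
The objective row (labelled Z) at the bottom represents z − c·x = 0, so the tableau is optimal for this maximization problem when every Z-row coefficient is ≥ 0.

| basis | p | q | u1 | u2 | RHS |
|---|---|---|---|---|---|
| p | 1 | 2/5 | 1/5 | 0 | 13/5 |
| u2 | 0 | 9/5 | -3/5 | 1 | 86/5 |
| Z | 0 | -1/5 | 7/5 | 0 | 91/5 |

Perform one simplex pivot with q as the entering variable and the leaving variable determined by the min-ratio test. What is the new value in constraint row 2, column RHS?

Ratio test on column q — row 1: (13/5)/(2/5) = 13/2; row 2: (86/5)/(9/5) = 86/9. Minimum is 13/2 at row 1 (p leaves); pivot element 2/5.
Divide row 1 by 2/5; eliminate column q from the other rows.
Row 2 update in column RHS: 86/5 − (9/5)·(13/2) = 11/2.

11/2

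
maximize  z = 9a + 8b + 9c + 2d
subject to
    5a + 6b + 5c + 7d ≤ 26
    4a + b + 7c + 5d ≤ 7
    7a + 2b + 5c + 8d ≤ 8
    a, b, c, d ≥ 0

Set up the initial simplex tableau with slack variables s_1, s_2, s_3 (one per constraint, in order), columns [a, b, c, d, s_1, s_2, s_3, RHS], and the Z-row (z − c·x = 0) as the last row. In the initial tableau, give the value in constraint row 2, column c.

Constraint 2 has coefficient 7 on c.

7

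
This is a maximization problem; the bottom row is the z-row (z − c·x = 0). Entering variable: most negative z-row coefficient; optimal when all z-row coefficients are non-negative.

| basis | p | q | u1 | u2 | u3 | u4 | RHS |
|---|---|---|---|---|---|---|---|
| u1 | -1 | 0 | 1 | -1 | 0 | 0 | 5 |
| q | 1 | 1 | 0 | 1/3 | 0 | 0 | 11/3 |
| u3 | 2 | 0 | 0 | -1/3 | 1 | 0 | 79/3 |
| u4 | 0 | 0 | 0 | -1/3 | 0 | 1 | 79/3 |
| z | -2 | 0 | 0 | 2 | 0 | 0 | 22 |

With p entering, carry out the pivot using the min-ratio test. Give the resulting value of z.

Ratio test on column p — row 1: entry -1 ≤ 0; row 2: (11/3)/1 = 11/3; row 3: (79/3)/2 = 79/6; row 4: entry 0 ≤ 0. Minimum is 11/3 at row 2 (q leaves); pivot element 1.
Pivot on row 2; the z-row RHS becomes 22 − (-2)·(11/3) = 88/3.

88/3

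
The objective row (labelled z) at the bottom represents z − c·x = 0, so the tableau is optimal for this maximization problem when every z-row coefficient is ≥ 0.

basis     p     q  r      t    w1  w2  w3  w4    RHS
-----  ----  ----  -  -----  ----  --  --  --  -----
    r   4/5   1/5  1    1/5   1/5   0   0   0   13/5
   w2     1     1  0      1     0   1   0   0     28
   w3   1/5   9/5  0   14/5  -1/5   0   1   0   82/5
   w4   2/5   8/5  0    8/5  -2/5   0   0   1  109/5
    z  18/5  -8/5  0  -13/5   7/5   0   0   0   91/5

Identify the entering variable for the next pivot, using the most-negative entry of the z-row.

Negative z-row entries: q: -8/5, t: -13/5.
The most negative is -13/5 in column t, so t enters.

t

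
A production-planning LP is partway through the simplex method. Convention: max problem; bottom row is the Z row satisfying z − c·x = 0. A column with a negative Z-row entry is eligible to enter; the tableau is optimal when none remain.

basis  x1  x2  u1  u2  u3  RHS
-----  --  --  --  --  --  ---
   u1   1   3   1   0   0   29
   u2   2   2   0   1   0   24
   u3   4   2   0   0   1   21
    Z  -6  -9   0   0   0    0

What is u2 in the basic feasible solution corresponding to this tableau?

24

u2 is basic (row 2); its value is the RHS of that row, 24.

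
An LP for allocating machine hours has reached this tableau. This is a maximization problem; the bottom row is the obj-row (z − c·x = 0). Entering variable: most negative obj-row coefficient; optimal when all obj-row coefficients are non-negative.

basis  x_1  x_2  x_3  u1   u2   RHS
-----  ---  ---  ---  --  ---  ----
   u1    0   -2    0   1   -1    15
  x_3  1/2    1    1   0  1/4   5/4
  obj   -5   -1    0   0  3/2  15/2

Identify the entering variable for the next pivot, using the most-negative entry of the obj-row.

Negative obj-row entries: x_1: -5, x_2: -1.
The most negative is -5 in column x_1, so x_1 enters.

x_1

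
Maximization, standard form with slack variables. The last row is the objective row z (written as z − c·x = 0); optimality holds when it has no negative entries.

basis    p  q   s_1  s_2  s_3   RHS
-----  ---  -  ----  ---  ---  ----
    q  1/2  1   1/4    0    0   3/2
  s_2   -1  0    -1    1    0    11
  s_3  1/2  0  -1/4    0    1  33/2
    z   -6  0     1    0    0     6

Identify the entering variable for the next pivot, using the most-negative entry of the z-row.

p

Negative z-row entries: p: -6.
The most negative is -6 in column p, so p enters.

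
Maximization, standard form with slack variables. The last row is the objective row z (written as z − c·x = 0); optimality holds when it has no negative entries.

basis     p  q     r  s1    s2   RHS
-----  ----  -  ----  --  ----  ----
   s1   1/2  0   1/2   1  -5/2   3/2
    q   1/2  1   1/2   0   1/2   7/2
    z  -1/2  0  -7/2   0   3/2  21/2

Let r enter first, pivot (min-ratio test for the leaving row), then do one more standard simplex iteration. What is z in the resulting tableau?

Ratio test on column r — row 1: (3/2)/(1/2) = 3; row 2: (7/2)/(1/2) = 7. Minimum is 3 at row 1 (s1 leaves); pivot element 1/2.
Pivot on row 1; the z-row RHS becomes 21/2 − (-7/2)·3 = 21.
Next entering variable (most negative z-row entry -16): s2.
Ratio test on column s2 — row 1: entry -5 ≤ 0; row 2: 2/3 = 2/3. Minimum is 2/3 at row 2 (q leaves); pivot element 3.
After the second pivot the z-row RHS is 21 − (-16)·(2/3) = 95/3.

95/3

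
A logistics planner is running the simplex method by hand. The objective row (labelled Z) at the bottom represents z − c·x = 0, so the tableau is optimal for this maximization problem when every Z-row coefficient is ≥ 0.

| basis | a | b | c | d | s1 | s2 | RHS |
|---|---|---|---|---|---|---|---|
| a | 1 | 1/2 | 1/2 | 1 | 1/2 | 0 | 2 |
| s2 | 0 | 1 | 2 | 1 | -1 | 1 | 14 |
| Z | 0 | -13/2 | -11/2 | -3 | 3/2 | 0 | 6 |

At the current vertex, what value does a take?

a is basic (row 1); its value is the RHS of that row, 2.

2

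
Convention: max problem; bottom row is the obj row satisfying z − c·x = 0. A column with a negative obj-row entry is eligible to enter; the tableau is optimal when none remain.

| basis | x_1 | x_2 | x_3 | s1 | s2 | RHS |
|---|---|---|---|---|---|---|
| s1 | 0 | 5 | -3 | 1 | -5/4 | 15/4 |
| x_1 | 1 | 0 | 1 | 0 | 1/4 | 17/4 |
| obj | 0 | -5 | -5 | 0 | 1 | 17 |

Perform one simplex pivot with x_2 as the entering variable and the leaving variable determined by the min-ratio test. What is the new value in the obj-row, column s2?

Ratio test on column x_2 — row 1: (15/4)/5 = 3/4; row 2: entry 0 ≤ 0. Minimum is 3/4 at row 1 (s1 leaves); pivot element 5.
Divide row 1 by 5; eliminate column x_2 from the other rows.
obj-row update in column s2: 1 − (-5)·(-1/4) = -1/4.

-1/4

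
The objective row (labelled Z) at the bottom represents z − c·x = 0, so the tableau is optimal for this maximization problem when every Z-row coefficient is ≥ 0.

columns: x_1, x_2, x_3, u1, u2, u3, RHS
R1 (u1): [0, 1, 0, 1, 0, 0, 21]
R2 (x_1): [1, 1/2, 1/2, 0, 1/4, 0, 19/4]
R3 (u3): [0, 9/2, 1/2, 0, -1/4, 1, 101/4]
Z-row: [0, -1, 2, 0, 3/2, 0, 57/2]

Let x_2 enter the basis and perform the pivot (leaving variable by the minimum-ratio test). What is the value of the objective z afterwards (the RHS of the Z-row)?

307/9

Ratio test on column x_2 — row 1: 21/1 = 21; row 2: (19/4)/(1/2) = 19/2; row 3: (101/4)/(9/2) = 101/18. Minimum is 101/18 at row 3 (u3 leaves); pivot element 9/2.
Pivot on row 3; the Z-row RHS becomes 57/2 − (-1)·(101/18) = 307/9.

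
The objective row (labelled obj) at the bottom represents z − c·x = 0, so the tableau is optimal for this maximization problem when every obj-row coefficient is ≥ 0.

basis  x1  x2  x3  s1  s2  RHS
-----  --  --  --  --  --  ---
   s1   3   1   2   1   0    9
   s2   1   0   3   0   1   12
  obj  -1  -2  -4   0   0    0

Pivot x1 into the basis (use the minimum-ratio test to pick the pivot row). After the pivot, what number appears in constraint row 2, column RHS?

Ratio test on column x1 — row 1: 9/3 = 3; row 2: 12/1 = 12. Minimum is 3 at row 1 (s1 leaves); pivot element 3.
Divide row 1 by 3; eliminate column x1 from the other rows.
Row 2 update in column RHS: 12 − 1·3 = 9.

9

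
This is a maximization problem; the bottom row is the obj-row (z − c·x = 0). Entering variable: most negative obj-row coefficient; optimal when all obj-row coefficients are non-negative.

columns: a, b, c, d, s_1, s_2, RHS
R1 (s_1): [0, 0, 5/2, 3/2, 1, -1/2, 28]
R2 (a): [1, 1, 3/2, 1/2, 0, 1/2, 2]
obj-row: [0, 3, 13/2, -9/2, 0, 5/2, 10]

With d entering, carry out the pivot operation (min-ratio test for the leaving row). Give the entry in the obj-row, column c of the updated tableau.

20

Ratio test on column d — row 1: 28/(3/2) = 56/3; row 2: 2/(1/2) = 4. Minimum is 4 at row 2 (a leaves); pivot element 1/2.
Divide row 2 by 1/2; eliminate column d from the other rows.
obj-row update in column c: 13/2 − (-9/2)·3 = 20.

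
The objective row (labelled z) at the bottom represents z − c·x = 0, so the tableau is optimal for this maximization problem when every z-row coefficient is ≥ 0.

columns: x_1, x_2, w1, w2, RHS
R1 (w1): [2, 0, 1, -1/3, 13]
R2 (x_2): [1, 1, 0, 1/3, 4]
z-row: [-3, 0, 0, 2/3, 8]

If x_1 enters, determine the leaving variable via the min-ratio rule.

x_2

Column x_1 entries and ratios — w1: 13/2 = 13/2; x_2: 4/1 = 4.
Smallest ratio is 4 in the row of x_2, so x_2 leaves.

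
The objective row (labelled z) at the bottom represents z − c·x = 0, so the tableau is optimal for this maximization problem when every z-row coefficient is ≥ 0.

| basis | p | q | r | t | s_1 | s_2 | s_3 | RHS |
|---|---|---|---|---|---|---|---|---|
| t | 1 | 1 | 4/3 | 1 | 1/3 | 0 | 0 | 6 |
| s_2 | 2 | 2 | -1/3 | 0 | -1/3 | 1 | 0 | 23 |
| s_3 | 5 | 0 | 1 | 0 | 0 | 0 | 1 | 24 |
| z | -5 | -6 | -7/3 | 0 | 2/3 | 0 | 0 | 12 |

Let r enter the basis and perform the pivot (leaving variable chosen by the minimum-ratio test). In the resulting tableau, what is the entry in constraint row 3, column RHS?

39/2

Ratio test on column r — row 1: 6/(4/3) = 9/2; row 2: entry -1/3 ≤ 0; row 3: 24/1 = 24. Minimum is 9/2 at row 1 (t leaves); pivot element 4/3.
Divide row 1 by 4/3; eliminate column r from the other rows.
Row 3 update in column RHS: 24 − 1·(9/2) = 39/2.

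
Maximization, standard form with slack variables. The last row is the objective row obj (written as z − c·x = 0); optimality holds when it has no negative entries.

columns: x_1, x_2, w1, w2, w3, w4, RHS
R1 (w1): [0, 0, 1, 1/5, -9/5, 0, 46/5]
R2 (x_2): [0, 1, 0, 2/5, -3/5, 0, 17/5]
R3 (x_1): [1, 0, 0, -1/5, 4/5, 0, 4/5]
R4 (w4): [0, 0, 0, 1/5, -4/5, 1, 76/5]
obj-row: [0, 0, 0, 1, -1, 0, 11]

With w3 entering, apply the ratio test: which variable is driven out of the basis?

x_1

Column w3 entries and ratios — w1: -9/5 ≤ 0, skip; x_2: -3/5 ≤ 0, skip; x_1: (4/5)/(4/5) = 1; w4: -4/5 ≤ 0, skip.
Smallest ratio is 1 in the row of x_1, so x_1 leaves.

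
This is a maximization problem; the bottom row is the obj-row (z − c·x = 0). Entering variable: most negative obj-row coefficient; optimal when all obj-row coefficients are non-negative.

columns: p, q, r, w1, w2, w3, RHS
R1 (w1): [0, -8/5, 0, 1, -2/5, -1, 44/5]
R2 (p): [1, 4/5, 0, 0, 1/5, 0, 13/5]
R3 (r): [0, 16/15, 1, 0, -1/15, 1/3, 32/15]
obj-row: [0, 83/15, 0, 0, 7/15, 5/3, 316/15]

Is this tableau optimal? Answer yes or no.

Every obj-row coefficient is ≥ 0, so the tableau is optimal.

yes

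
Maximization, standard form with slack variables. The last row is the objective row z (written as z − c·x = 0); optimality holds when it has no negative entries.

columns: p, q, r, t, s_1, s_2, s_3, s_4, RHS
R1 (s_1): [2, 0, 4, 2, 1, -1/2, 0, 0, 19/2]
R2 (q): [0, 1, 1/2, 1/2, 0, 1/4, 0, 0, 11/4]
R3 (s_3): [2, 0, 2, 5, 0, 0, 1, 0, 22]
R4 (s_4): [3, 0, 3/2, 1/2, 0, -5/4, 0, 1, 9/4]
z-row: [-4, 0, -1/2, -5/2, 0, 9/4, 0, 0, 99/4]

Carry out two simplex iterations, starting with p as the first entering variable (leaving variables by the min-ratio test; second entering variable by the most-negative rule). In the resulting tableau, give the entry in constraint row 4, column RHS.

1/56

Ratio test on column p — row 1: (19/2)/2 = 19/4; row 2: entry 0 ≤ 0; row 3: 22/2 = 11; row 4: (9/4)/3 = 3/4. Minimum is 3/4 at row 4 (s_4 leaves); pivot element 3.
Divide row 4 by 3; eliminate column p from the other rows.
Second iteration: most negative z-row entry is -11/6 in column t, so t enters.
Ratio test on column t — row 1: 8/(5/3) = 24/5; row 2: (11/4)/(1/2) = 11/2; row 3: (41/2)/(14/3) = 123/28; row 4: (3/4)/(1/6) = 9/2. Minimum is 123/28 at row 3 (s_3 leaves); pivot element 14/3.
Divide row 3 by 14/3; eliminate column t from the other rows.
After both pivots, the entry at constraint row 4, column RHS is 1/56.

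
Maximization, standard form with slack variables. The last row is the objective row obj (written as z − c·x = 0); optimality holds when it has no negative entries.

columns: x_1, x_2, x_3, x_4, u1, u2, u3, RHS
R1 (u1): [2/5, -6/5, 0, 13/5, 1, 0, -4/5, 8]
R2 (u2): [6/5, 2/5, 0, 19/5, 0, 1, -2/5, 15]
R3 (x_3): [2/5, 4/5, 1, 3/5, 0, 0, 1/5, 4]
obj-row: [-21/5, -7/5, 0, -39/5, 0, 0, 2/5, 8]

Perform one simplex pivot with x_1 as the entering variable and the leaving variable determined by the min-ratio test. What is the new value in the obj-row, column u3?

Ratio test on column x_1 — row 1: 8/(2/5) = 20; row 2: 15/(6/5) = 25/2; row 3: 4/(2/5) = 10. Minimum is 10 at row 3 (x_3 leaves); pivot element 2/5.
Divide row 3 by 2/5; eliminate column x_1 from the other rows.
obj-row update in column u3: 2/5 − (-21/5)·(1/2) = 5/2.

5/2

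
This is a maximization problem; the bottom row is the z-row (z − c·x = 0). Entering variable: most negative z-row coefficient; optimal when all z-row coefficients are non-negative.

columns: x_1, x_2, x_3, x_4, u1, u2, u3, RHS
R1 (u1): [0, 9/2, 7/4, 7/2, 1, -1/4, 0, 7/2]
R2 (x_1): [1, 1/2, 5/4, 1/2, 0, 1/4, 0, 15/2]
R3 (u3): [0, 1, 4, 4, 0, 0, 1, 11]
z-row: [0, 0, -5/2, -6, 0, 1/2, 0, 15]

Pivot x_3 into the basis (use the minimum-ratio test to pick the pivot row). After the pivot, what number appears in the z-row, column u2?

1/7

Ratio test on column x_3 — row 1: (7/2)/(7/4) = 2; row 2: (15/2)/(5/4) = 6; row 3: 11/4 = 11/4. Minimum is 2 at row 1 (u1 leaves); pivot element 7/4.
Divide row 1 by 7/4; eliminate column x_3 from the other rows.
z-row update in column u2: 1/2 − (-5/2)·(-1/7) = 1/7.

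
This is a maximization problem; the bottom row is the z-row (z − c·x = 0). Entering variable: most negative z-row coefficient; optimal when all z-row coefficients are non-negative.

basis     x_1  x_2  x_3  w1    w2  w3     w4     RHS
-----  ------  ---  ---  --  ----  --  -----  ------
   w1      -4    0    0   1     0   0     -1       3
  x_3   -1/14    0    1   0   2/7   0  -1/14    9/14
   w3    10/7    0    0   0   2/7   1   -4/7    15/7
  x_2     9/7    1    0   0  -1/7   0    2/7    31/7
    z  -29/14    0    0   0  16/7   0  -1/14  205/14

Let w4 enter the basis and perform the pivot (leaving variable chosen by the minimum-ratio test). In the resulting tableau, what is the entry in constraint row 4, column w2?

Ratio test on column w4 — row 1: entry -1 ≤ 0; row 2: entry -1/14 ≤ 0; row 3: entry -4/7 ≤ 0; row 4: (31/7)/(2/7) = 31/2. Minimum is 31/2 at row 4 (x_2 leaves); pivot element 2/7.
Divide row 4 by 2/7; eliminate column w4 from the other rows.
In the new row 4, the w2 entry is the old entry divided by the pivot: (-1/7)/(2/7) = -1/2.

-1/2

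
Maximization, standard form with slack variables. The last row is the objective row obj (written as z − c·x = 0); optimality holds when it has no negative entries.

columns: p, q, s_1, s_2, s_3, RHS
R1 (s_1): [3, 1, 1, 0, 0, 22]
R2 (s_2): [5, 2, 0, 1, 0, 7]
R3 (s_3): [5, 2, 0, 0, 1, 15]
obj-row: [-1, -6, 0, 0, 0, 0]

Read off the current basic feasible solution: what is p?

p is not in the basis, so in the current basic feasible solution p = 0.

0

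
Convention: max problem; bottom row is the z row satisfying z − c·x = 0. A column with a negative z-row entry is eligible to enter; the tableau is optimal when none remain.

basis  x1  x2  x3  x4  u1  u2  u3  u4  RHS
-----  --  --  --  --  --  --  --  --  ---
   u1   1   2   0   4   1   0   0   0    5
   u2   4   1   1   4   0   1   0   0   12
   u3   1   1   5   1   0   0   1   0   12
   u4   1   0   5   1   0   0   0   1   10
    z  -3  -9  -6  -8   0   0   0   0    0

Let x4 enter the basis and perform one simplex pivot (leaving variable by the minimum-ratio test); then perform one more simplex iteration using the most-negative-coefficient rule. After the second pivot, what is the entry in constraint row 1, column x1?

1/4

Ratio test on column x4 — row 1: 5/4 = 5/4; row 2: 12/4 = 3; row 3: 12/1 = 12; row 4: 10/1 = 10. Minimum is 5/4 at row 1 (u1 leaves); pivot element 4.
Divide row 1 by 4; eliminate column x4 from the other rows.
Second iteration: most negative z-row entry is -6 in column x3, so x3 enters.
Ratio test on column x3 — row 1: entry 0 ≤ 0; row 2: 7/1 = 7; row 3: (43/4)/5 = 43/20; row 4: (35/4)/5 = 7/4. Minimum is 7/4 at row 4 (u4 leaves); pivot element 5.
Divide row 4 by 5; eliminate column x3 from the other rows.
After both pivots, the entry at constraint row 1, column x1 is 1/4.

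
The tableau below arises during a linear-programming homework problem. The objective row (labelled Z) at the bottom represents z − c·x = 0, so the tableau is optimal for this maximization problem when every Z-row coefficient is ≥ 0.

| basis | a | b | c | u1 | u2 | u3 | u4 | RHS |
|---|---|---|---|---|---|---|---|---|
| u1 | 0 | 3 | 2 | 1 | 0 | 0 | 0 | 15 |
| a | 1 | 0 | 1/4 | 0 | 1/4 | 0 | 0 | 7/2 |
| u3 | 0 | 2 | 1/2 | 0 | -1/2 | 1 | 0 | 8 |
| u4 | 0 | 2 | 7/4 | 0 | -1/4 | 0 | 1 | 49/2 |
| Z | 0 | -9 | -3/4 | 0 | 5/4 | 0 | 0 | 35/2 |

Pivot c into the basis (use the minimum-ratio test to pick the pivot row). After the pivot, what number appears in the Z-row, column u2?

Ratio test on column c — row 1: 15/2 = 15/2; row 2: (7/2)/(1/4) = 14; row 3: 8/(1/2) = 16; row 4: (49/2)/(7/4) = 14. Minimum is 15/2 at row 1 (u1 leaves); pivot element 2.
Divide row 1 by 2; eliminate column c from the other rows.
Z-row update in column u2: 5/4 − (-3/4)·0 = 5/4.

5/4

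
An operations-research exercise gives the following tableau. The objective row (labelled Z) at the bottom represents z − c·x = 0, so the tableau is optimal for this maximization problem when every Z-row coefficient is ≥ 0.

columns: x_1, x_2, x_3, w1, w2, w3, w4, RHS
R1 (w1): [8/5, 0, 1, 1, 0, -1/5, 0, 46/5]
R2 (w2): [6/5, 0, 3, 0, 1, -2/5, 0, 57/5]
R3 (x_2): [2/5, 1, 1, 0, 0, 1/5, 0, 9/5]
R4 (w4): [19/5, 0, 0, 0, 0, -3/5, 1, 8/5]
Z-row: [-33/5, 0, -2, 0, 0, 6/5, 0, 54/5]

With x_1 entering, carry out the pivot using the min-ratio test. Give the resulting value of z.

258/19

Ratio test on column x_1 — row 1: (46/5)/(8/5) = 23/4; row 2: (57/5)/(6/5) = 19/2; row 3: (9/5)/(2/5) = 9/2; row 4: (8/5)/(19/5) = 8/19. Minimum is 8/19 at row 4 (w4 leaves); pivot element 19/5.
Pivot on row 4; the Z-row RHS becomes 54/5 − (-33/5)·(8/19) = 258/19.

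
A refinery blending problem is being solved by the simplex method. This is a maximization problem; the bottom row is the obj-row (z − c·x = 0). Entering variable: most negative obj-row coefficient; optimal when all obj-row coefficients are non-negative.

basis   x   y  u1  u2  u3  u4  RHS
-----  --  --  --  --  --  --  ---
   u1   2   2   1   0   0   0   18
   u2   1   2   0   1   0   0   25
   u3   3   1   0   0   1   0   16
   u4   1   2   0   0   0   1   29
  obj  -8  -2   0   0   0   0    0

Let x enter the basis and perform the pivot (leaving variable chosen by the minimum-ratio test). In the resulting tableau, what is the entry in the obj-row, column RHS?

Ratio test on column x — row 1: 18/2 = 9; row 2: 25/1 = 25; row 3: 16/3 = 16/3; row 4: 29/1 = 29. Minimum is 16/3 at row 3 (u3 leaves); pivot element 3.
Divide row 3 by 3; eliminate column x from the other rows.
obj-row update in column RHS: 0 − (-8)·(16/3) = 128/3.

128/3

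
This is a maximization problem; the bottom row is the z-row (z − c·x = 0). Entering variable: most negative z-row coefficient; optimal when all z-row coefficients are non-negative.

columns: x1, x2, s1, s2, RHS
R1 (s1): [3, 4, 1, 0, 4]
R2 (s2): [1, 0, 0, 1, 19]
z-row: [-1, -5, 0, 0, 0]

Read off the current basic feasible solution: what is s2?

19

s2 is basic (row 2); its value is the RHS of that row, 19.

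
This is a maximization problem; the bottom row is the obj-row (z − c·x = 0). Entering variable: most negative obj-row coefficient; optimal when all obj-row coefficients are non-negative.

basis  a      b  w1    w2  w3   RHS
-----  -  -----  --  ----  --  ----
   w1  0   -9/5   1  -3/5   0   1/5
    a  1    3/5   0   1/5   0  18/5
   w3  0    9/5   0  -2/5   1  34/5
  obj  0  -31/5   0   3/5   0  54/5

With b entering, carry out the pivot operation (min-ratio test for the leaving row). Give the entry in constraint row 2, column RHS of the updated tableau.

Ratio test on column b — row 1: entry -9/5 ≤ 0; row 2: (18/5)/(3/5) = 6; row 3: (34/5)/(9/5) = 34/9. Minimum is 34/9 at row 3 (w3 leaves); pivot element 9/5.
Divide row 3 by 9/5; eliminate column b from the other rows.
Row 2 update in column RHS: 18/5 − (3/5)·(34/9) = 4/3.

4/3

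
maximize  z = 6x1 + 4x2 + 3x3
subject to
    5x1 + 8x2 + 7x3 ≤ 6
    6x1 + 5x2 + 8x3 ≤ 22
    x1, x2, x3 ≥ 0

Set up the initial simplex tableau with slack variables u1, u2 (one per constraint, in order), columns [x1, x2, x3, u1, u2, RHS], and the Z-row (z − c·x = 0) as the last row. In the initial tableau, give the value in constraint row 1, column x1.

5

Constraint 1 has coefficient 5 on x1.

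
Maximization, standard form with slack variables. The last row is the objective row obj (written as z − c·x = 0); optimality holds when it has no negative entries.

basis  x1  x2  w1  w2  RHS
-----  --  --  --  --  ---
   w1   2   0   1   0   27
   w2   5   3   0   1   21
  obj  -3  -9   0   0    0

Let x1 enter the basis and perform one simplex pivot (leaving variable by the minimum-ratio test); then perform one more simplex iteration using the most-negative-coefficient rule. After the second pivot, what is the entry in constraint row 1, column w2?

Ratio test on column x1 — row 1: 27/2 = 27/2; row 2: 21/5 = 21/5. Minimum is 21/5 at row 2 (w2 leaves); pivot element 5.
Divide row 2 by 5; eliminate column x1 from the other rows.
Second iteration: most negative obj-row entry is -36/5 in column x2, so x2 enters.
Ratio test on column x2 — row 1: entry -6/5 ≤ 0; row 2: (21/5)/(3/5) = 7. Minimum is 7 at row 2 (x1 leaves); pivot element 3/5.
Divide row 2 by 3/5; eliminate column x2 from the other rows.
After both pivots, the entry at constraint row 1, column w2 is 0.

0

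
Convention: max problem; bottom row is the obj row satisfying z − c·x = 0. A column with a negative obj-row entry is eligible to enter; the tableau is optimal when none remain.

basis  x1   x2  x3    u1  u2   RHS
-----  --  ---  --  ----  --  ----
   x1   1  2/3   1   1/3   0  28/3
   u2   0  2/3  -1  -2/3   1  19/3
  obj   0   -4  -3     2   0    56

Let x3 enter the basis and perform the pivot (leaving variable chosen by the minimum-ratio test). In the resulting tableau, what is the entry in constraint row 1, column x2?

2/3

Ratio test on column x3 — row 1: (28/3)/1 = 28/3; row 2: entry -1 ≤ 0. Minimum is 28/3 at row 1 (x1 leaves); pivot element 1.
Divide row 1 by 1; eliminate column x3 from the other rows.
In the new row 1, the x2 entry is the old entry divided by the pivot: (2/3)/1 = 2/3.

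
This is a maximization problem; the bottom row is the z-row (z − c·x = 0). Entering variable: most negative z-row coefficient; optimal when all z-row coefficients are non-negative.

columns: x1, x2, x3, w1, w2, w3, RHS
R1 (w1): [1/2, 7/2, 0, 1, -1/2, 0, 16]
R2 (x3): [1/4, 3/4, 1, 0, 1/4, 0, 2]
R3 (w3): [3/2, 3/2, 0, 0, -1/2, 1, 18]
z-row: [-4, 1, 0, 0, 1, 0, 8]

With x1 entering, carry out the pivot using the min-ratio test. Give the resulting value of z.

40

Ratio test on column x1 — row 1: 16/(1/2) = 32; row 2: 2/(1/4) = 8; row 3: 18/(3/2) = 12. Minimum is 8 at row 2 (x3 leaves); pivot element 1/4.
Pivot on row 2; the z-row RHS becomes 8 − (-4)·8 = 40.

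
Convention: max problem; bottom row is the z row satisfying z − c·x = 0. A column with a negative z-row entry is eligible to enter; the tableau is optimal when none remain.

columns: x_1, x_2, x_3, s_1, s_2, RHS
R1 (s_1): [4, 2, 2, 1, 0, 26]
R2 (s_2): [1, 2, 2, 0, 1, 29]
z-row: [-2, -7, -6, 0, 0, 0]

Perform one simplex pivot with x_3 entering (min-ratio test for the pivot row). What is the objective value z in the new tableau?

Ratio test on column x_3 — row 1: 26/2 = 13; row 2: 29/2 = 29/2. Minimum is 13 at row 1 (s_1 leaves); pivot element 2.
Pivot on row 1; the z-row RHS becomes 0 − (-6)·13 = 78.

78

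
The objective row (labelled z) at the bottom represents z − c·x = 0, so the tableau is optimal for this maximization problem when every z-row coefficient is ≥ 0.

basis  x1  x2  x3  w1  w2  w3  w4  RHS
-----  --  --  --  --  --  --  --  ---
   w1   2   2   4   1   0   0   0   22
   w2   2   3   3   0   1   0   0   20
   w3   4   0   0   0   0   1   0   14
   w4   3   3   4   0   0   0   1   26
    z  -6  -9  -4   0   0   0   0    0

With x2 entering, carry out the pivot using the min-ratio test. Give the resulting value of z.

Ratio test on column x2 — row 1: 22/2 = 11; row 2: 20/3 = 20/3; row 3: entry 0 ≤ 0; row 4: 26/3 = 26/3. Minimum is 20/3 at row 2 (w2 leaves); pivot element 3.
Pivot on row 2; the z-row RHS becomes 0 − (-9)·(20/3) = 60.

60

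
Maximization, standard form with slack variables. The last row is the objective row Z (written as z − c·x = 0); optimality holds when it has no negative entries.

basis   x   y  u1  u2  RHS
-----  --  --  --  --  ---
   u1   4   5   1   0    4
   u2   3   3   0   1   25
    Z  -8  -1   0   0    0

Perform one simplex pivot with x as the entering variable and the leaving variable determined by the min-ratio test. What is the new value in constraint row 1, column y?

5/4

Ratio test on column x — row 1: 4/4 = 1; row 2: 25/3 = 25/3. Minimum is 1 at row 1 (u1 leaves); pivot element 4.
Divide row 1 by 4; eliminate column x from the other rows.
In the new row 1, the y entry is the old entry divided by the pivot: 5/4 = 5/4.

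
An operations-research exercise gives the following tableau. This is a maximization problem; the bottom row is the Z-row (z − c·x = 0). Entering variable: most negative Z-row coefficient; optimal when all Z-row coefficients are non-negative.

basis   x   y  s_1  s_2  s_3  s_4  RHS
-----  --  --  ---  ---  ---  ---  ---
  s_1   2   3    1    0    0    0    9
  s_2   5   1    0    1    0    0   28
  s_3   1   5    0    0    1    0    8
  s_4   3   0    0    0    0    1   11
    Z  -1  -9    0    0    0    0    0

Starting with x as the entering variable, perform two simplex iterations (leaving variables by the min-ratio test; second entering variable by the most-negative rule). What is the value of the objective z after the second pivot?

26/3

Ratio test on column x — row 1: 9/2 = 9/2; row 2: 28/5 = 28/5; row 3: 8/1 = 8; row 4: 11/3 = 11/3. Minimum is 11/3 at row 4 (s_4 leaves); pivot element 3.
Pivot on row 4; the Z-row RHS becomes 0 − (-1)·(11/3) = 11/3.
Next entering variable (most negative Z-row entry -9): y.
Ratio test on column y — row 1: (5/3)/3 = 5/9; row 2: (29/3)/1 = 29/3; row 3: (13/3)/5 = 13/15; row 4: entry 0 ≤ 0. Minimum is 5/9 at row 1 (s_1 leaves); pivot element 3.
After the second pivot the Z-row RHS is 11/3 − (-9)·(5/9) = 26/3.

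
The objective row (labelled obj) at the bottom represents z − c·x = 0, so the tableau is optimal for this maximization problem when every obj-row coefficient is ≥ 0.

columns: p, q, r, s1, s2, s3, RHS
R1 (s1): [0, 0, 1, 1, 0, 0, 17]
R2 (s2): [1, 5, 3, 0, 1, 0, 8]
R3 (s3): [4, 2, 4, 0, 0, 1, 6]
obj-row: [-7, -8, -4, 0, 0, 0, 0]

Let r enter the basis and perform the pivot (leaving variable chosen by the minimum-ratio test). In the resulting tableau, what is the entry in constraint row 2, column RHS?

Ratio test on column r — row 1: 17/1 = 17; row 2: 8/3 = 8/3; row 3: 6/4 = 3/2. Minimum is 3/2 at row 3 (s3 leaves); pivot element 4.
Divide row 3 by 4; eliminate column r from the other rows.
Row 2 update in column RHS: 8 − 3·(3/2) = 7/2.

7/2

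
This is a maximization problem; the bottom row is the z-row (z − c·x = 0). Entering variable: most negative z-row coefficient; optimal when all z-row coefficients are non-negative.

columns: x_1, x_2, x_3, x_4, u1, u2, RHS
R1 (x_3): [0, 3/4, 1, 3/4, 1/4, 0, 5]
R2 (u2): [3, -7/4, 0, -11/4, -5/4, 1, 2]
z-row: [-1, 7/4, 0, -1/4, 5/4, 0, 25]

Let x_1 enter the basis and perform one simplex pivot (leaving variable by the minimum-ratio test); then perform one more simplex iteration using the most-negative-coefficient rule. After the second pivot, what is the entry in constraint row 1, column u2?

Ratio test on column x_1 — row 1: entry 0 ≤ 0; row 2: 2/3 = 2/3. Minimum is 2/3 at row 2 (u2 leaves); pivot element 3.
Divide row 2 by 3; eliminate column x_1 from the other rows.
Second iteration: most negative z-row entry is -7/6 in column x_4, so x_4 enters.
Ratio test on column x_4 — row 1: 5/(3/4) = 20/3; row 2: entry -11/12 ≤ 0. Minimum is 20/3 at row 1 (x_3 leaves); pivot element 3/4.
Divide row 1 by 3/4; eliminate column x_4 from the other rows.
After both pivots, the entry at constraint row 1, column u2 is 0.

0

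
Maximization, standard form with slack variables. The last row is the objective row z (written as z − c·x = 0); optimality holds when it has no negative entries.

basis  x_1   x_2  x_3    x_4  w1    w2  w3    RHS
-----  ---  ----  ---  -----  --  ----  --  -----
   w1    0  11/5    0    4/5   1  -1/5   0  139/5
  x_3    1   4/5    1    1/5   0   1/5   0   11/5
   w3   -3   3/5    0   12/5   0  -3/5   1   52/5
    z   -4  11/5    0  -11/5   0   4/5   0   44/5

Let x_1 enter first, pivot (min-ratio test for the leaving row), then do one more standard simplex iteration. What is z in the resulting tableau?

Ratio test on column x_1 — row 1: entry 0 ≤ 0; row 2: (11/5)/1 = 11/5; row 3: entry -3 ≤ 0. Minimum is 11/5 at row 2 (x_3 leaves); pivot element 1.
Pivot on row 2; the z-row RHS becomes 44/5 − (-4)·(11/5) = 88/5.
Next entering variable (most negative z-row entry -7/5): x_4.
Ratio test on column x_4 — row 1: (139/5)/(4/5) = 139/4; row 2: (11/5)/(1/5) = 11; row 3: 17/3 = 17/3. Minimum is 17/3 at row 3 (w3 leaves); pivot element 3.
After the second pivot the z-row RHS is 88/5 − (-7/5)·(17/3) = 383/15.

383/15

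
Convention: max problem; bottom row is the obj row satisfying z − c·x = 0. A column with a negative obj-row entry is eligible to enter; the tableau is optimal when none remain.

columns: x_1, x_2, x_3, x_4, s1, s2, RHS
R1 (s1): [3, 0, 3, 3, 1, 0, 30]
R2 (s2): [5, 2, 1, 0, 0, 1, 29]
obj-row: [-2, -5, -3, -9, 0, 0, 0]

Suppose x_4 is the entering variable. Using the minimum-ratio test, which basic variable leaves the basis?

s1

Column x_4 entries and ratios — s1: 30/3 = 10; s2: 0 ≤ 0, skip.
Smallest ratio is 10 in the row of s1, so s1 leaves.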